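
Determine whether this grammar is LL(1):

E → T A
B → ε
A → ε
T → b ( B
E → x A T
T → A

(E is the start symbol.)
Relevant sets:
  FIRST(T) = { 'b', ε }
  FIRST(A) = { ε }
  FOLLOW(E) = { $ }
  FOLLOW(T) = { $ }

For E:
  PREDICT(E → T A) = { $, 'b' }
  PREDICT(E → x A T) = { 'x' }
For T:
  PREDICT(T → b '(' B) = { 'b' }
  PREDICT(T → A) = { $ }
B, A have a single production, so nothing to check there.

All predict sets are disjoint. The grammar IS LL(1).

Answer: Yes, the grammar is LL(1).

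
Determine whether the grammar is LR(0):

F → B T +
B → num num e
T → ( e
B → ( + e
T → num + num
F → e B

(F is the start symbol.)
Yes, the grammar is LR(0)

Augment with F' → F and build the canonical LR(0) collection (I0 = CLOSURE({[F' → . F]}), then GOTO on every symbol after a dot until no new states appear). It has 18 states:
  I0: { [B → . ( + e], [B → . num num e], [F → . B T +], [F → . e B], [F' → . F] }  — shift
  I1: { [B → ( . + e] }  — shift
  I2: { [F → B . T +], [T → . ( e], [T → . num + num] }  — shift
  I3: { [F' → F .] }  — accept
  I4: { [B → . ( + e], [B → . num num e], [F → e . B] }  — shift
  I5: { [B → num . num e] }  — shift
  I6: { [B → num num . e] }  — shift
  I7: { [B → num num e .] }  — reduce
  I8: { [F → e B .] }  — reduce
  I9: { [T → ( . e] }  — shift
  I10: { [F → B T . +] }  — shift
  I11: { [T → num . + num] }  — shift
  I12: { [T → num + . num] }  — shift
  I13: { [T → num + num .] }  — reduce
  I14: { [F → B T + .] }  — reduce
  I15: { [T → ( e .] }  — reduce
  I16: { [B → ( + . e] }  — shift
  I17: { [B → ( + e .] }  — reduce

Every state is either a pure shift/goto state or contains exactly one complete item and nothing to shift — no conflicts. The grammar is LR(0).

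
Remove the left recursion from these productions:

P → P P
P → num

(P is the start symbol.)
P → num P'
P' → P P'
P' → ε

P is directly left-recursive. The standard transformation for
  A → A α₁ | ... | A α_m | β₁ | ... | β_n
is
  A  → β₁ A' | ... | β_n A'
  A' → α₁ A' | ... | α_m A' | ε

P → num becomes P → num P'
P → P P becomes P' → P P'
Add P' → ε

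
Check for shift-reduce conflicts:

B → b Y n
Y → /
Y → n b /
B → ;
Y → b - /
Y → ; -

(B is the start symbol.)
A shift-reduce conflict occurs when an LR(0) state has both:
  - a complete (reduce) item [A → α .] (dot at the end), and
  - a shift item [B → β . c γ] (dot before a terminal).

Augment with B' → B and build the canonical LR(0) collection (I0 = CLOSURE({[B' → . B]}), then GOTO on every symbol after a dot until no new states appear). It has 15 states:
  I0: { [B → . ;], [B → . b Y n], [B' → . B] }  — shift
  I1: { [B → ; .] }  — reduce
  I2: { [B' → B .] }  — accept
  I3: { [B → b . Y n], [Y → . /], [Y → . ; -], [Y → . b - /], [Y → . n b /] }  — shift
  I4: { [Y → / .] }  — reduce
  I5: { [Y → ; . -] }  — shift
  I6: { [B → b Y . n] }  — shift
  I7: { [Y → b . - /] }  — shift
  I8: { [Y → n . b /] }  — shift
  I9: { [Y → n b . /] }  — shift
  I10: { [Y → n b / .] }  — reduce
  I11: { [Y → b - . /] }  — shift
  I12: { [Y → b - / .] }  — reduce
  I13: { [B → b Y n .] }  — reduce
  I14: { [Y → ; - .] }  — reduce

No state contains both a complete item and a shift item.

Answer: No shift-reduce conflicts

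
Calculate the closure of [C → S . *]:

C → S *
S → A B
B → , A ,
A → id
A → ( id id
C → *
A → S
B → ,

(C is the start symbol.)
Start with: [C → S . *]
The dot precedes the terminal '*', so nothing is added.

CLOSURE = { [C → S . *] }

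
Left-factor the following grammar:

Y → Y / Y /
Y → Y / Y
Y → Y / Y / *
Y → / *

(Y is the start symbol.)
Y → Y / Y Y'
Y' → / Y''
Y'' → ε
Y'' → *
Y' → ε
Y → / *

Left-factoring transforms A → αβ₁ | αβ₂ into A → αA' and A' → β₁ | β₂
(α is the longest common prefix among the alternatives). Repeat until
no nonterminal has two alternatives with a common prefix.

Round 1: Y has alternatives sharing prefix 'Y / Y'. Introduce Y': Y → Y / Y Y'
  Add: Y' → /
  Add: Y' → ε
  Add: Y' → / *

Round 2: Y' has alternatives sharing prefix '/'. Introduce Y'': Y' → / Y''
  Add: Y'' → ε
  Add: Y'' → *

No remaining common prefixes — done.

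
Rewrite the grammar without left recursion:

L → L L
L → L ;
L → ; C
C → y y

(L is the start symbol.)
L is directly left-recursive. The standard transformation for
  A → A α₁ | ... | A α_m | β₁ | ... | β_n
is
  A  → β₁ A' | ... | β_n A'
  A' → α₁ A' | ... | α_m A' | ε

L → ; C becomes L → ; C L'
L → L L becomes L' → L L'
L → L ; becomes L' → ; L'
Add L' → ε

Productions for other non-terminals are unchanged:
  C → y y

Resulting grammar:
L → ; C L'
L' → L L'
L' → ; L'
L' → ε
C → y y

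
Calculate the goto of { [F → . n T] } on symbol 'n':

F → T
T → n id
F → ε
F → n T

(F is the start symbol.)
GOTO(I, 'n') = CLOSURE({ [A → αX.β] : [A → α.Xβ] ∈ I, X = 'n' })

Items with dot before 'n', with the dot advanced:
  [F → . n T] → [F → n . T]
Closure of the advanced items:
  [F → n . T] has the dot before T: add [T → . n id]

GOTO = { [F → n . T], [T → . n id] }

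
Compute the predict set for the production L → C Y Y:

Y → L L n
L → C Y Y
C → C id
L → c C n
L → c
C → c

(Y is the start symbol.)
{ 'c' }

PREDICT(L → C Y Y) = (FIRST(RHS) \ {ε}) ∪ (FOLLOW(L) if ε ∈ FIRST(RHS), i.e. RHS ⇒* ε)
FIRST(C) = { 'c' }
FIRST(C Y Y) = { 'c' }
ε ∉ FIRST(C Y Y), so FOLLOW(L) is not added.
PREDICT(L → C Y Y) = { 'c' }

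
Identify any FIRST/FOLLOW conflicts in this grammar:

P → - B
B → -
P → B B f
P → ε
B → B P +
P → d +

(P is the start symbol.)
Nullable non-terminals: P.
FIRST sets used below: FIRST(B) = { '-' }

P: nullable alternative(s) P → ε; FOLLOW(P) = { $, '+' }
  P → - B: FIRST \ {ε} = { '-' } — disjoint from FOLLOW(P)
  P → B B f: FIRST \ {ε} = { '-' } — disjoint from FOLLOW(P)
  P → ε: FIRST \ {ε} = { } — this is the only nullable alternative, skip
  P → d +: FIRST \ {ε} = { 'd' } — disjoint from FOLLOW(P)

B has no nullable alternative, so no FIRST/FOLLOW check is needed there.

No FIRST/FOLLOW conflicts found.

Answer: No FIRST/FOLLOW conflicts.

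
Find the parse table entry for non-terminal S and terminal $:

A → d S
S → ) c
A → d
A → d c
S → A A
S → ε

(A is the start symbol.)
S → ε

To find M[S, $], we find productions for S where $ is in the predict set (PREDICT(N → α) = (FIRST(α) \ {ε}) ∪ (FOLLOW(N) if α ⇒* ε)).

Relevant sets:
  FIRST(A) = { 'd' }
  FOLLOW(S) = { $, 'd' }

S → ) c: PREDICT = { ')' }
S → A A: PREDICT = { 'd' }
S → ε: PREDICT = { $, 'd' }
  $ is in predict set, so this production goes in M[S, $]

M[S, $] = S → ε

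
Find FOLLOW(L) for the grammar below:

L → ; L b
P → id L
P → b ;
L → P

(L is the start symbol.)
To compute FOLLOW(L), find every occurrence of L on a right-hand side N → α L β: add FIRST(β) \ {ε}, and if β is empty or nullable also add FOLLOW(N). Iterate to a fixed point.

L is the start symbol, so $ ∈ FOLLOW(L).
In L → ; L b: L is followed by b, add FIRST(b) \ {ε} = { 'b' }
In P → id L: L is at the end, add FOLLOW(P)

The FOLLOW sets referred to above (computed the same way, to a fixed point):
  FOLLOW(P) = { $, 'b' }

Taking the union: FOLLOW(L) = { $, 'b' }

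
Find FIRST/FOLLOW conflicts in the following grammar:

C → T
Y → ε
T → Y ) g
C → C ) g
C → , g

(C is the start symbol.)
No FIRST/FOLLOW conflicts.

A FIRST/FOLLOW conflict occurs when a non-terminal N has a nullable alternative N → β (β ⇒* ε) and another alternative N → α with FIRST(α) ∩ FOLLOW(N) ≠ ∅: on such a lookahead the parser cannot decide between expanding α and letting N vanish via β.

Nullable non-terminals: Y.
Y has a nullable alternative but only one production, so nothing to check.

C, T have no nullable alternative, so no FIRST/FOLLOW check is needed there.

No FIRST/FOLLOW conflicts found.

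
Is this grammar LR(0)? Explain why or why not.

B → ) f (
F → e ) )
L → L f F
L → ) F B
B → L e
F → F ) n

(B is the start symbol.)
No. Shift-reduce conflict between [L → L f F .] and [F → F . ) n]

A grammar is LR(0) if no state in the canonical LR(0) collection has:
  - both a shift item (dot before a terminal) and a complete item (shift-reduce conflict), or
  - two or more complete items (reduce-reduce conflict; the accept item [B' → B .] counts as a complete item here).

Augment with B' → B and build the canonical LR(0) collection (I0 = CLOSURE({[B' → . B]}), then GOTO on every symbol after a dot until no new states appear). It has 17 states:
  I0: { [B → . ) f (], [B → . L e], [B' → . B], [L → . ) F B], [L → . L f F] }  — shift
  I1: { [B → ) . f (], [F → . F ) n], [F → . e ) )], [L → ) . F B] }  — shift
  I2: { [B' → B .] }  — accept
  I3: { [B → L . e], [L → L . f F] }  — shift
  I4: { [B → L e .] }  — reduce
  I5: { [F → . F ) n], [F → . e ) )], [L → L f . F] }  — shift
  I6: { [F → F . ) n], [L → L f F .] }  — shift, reduce
  I7: { [F → e . ) )] }  — shift
  I8: { [F → e ) . )] }  — shift
  I9: { [F → e ) ) .] }  — reduce
  I10: { [F → F ) . n] }  — shift
  I11: { [F → F ) n .] }  — reduce
  I12: { [B → . ) f (], [B → . L e], [F → F . ) n], [L → ) F . B], [L → . ) F B], [L → . L f F] }  — shift
  I13: { [B → ) f . (] }  — shift
  I14: { [B → ) f ( .] }  — reduce
  I15: { [B → ) . f (], [F → . F ) n], [F → . e ) )], [F → F ) . n], [L → ) . F B] }  — shift
  I16: { [L → ) F B .] }  — reduce

Conflict in state I6:
  Shift-reduce conflict between [L → L f F .] and [F → F . ) n]
So the grammar is NOT LR(0).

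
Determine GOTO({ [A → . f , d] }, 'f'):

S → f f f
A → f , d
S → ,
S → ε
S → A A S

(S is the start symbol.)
{ [A → f . , d] }

GOTO(I, 'f') = CLOSURE({ [A → αX.β] : [A → α.Xβ] ∈ I, X = 'f' })

Items with dot before 'f', with the dot advanced:
  [A → . f , d] → [A → f . , d]
Closure adds nothing (no advanced item has the dot before a non-terminal).

GOTO = { [A → f . , d] }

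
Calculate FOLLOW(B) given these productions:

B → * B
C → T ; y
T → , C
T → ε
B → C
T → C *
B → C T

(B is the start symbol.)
To compute FOLLOW(B), find every occurrence of B on a right-hand side N → α B β: add FIRST(β) \ {ε}, and if β is empty or nullable also add FOLLOW(N). Iterate to a fixed point.

B is the start symbol, so $ ∈ FOLLOW(B).
In B → * B: B is at the end; this adds FOLLOW(B) to itself — nothing new

Taking the union: FOLLOW(B) = { $ }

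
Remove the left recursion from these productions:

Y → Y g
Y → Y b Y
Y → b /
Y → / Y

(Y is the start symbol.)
Y → b / Y'
Y → / Y Y'
Y' → g Y'
Y' → b Y Y'
Y' → ε

Y is directly left-recursive. The standard transformation for
  A → A α₁ | ... | A α_m | β₁ | ... | β_n
is
  A  → β₁ A' | ... | β_n A'
  A' → α₁ A' | ... | α_m A' | ε

Y → b / becomes Y → b / Y'
Y → / Y becomes Y → / Y Y'
Y → Y g becomes Y' → g Y'
Y → Y b Y becomes Y' → b Y Y'
Add Y' → ε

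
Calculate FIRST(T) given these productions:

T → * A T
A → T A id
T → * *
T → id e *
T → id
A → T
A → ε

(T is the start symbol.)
{ '*', 'id' }

To compute FIRST(T), examine every production with T on the left-hand side, reading each right-hand side left to right until a non-nullable symbol is reached.

From T → * A T:
  - '*' is a terminal: add '*' and stop
From T → * *:
  - '*' is a terminal: add '*' and stop
From T → id e *:
  - id is a terminal: add 'id' and stop
From T → id:
  - id is a terminal: add 'id' and stop

Collecting: FIRST(T) = { '*', 'id' }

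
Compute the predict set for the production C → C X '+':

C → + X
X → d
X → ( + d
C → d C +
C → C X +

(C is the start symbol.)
{ '+', 'd' }

PREDICT(C → C X '+') = (FIRST(RHS) \ {ε}) ∪ (FOLLOW(C) if ε ∈ FIRST(RHS), i.e. RHS ⇒* ε)
FIRST(C) = { '+', 'd' }
FIRST(C X '+') = { '+', 'd' }
ε ∉ FIRST(C X '+'), so FOLLOW(C) is not added.
PREDICT(C → C X '+') = { '+', 'd' }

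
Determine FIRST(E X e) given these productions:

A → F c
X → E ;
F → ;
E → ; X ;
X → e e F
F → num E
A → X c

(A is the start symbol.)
{ ';' }

FIRST sets of the non-terminals involved (from the grammar, by fixed-point iteration):
  FIRST(E) = { ';' }

To compute FIRST(E X e), process the symbols left to right:
Symbol E is a non-terminal. Add FIRST(E) \ {ε} = { ';' }
E is not nullable (ε ∉ FIRST(E)), so stop here.
FIRST(E X e) = { ';' }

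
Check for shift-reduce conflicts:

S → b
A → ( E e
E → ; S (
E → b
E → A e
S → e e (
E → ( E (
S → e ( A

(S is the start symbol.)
No shift-reduce conflicts

Augment with S' → S and build the canonical LR(0) collection (I0 = CLOSURE({[S' → . S]}), then GOTO on every symbol after a dot until no new states appear). It has 20 states:
  I0: { [S → . b], [S → . e ( A], [S → . e e (], [S' → . S] }  — shift
  I1: { [S' → S .] }  — accept
  I2: { [S → b .] }  — reduce
  I3: { [S → e . ( A], [S → e . e (] }  — shift
  I4: { [A → . ( E e], [S → e ( . A] }  — shift
  I5: { [S → e e . (] }  — shift
  I6: { [S → e e ( .] }  — reduce
  I7: { [A → ( . E e], [A → . ( E e], [E → . ( E (], [E → . ; S (], [E → . A e], [E → . b] }  — shift
  I8: { [S → e ( A .] }  — reduce
  I9: { [A → ( . E e], [A → . ( E e], [E → ( . E (], [E → . ( E (], [E → . ; S (], [E → . A e], [E → . b] }  — shift
  I10: { [E → ; . S (], [S → . b], [S → . e ( A], [S → . e e (] }  — shift
  I11: { [E → A . e] }  — shift
  I12: { [A → ( E . e] }  — shift
  I13: { [E → b .] }  — reduce
  I14: { [A → ( E e .] }  — reduce
  I15: { [E → A e .] }  — reduce
  I16: { [E → ; S . (] }  — shift
  I17: { [E → ; S ( .] }  — reduce
  I18: { [A → ( E . e], [E → ( E . (] }  — shift
  I19: { [E → ( E ( .] }  — reduce

No state contains both a complete item and a shift item.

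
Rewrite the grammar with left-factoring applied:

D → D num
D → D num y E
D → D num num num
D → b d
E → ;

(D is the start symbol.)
D → D num D'
D' → ε
D' → y E
D' → num num
D → b d
E → ;

Left-factoring transforms A → αβ₁ | αβ₂ into A → αA' and A' → β₁ | β₂
(α is the longest common prefix among the alternatives). Repeat until
no nonterminal has two alternatives with a common prefix.

Round 1: D has alternatives sharing prefix 'D num'. Introduce D': D → D num D'
  Add: D' → ε
  Add: D' → y E
  Add: D' → num num

No remaining common prefixes — done.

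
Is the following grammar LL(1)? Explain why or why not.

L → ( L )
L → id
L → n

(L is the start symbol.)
For L:
  PREDICT(L → '(' L ')') = { '(' }
  PREDICT(L → id) = { 'id' }
  PREDICT(L → n) = { 'n' }

All predict sets are disjoint. The grammar IS LL(1).

Answer: Yes, the grammar is LL(1).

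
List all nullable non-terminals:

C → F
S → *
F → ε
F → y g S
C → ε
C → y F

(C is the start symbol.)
A non-terminal is nullable if it can derive ε (the empty string): either it has an ε-production, or it has a production whose right-hand side consists entirely of nullable non-terminals.

ε-productions: F → ε, C → ε
So F, C are immediately nullable.
No further non-terminal can be added: every production for the remaining non-terminals contains a terminal or a non-nullable non-terminal.
Nullable = { 'C', 'F' }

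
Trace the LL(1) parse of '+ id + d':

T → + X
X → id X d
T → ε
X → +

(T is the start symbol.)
LL(1) parsing maintains a stack (initially the start symbol over $) and the input. At each step: if the stack top is a terminal, match it against the current input token; if it is a non-terminal N, replace it with the RHS of M[N, lookahead] (the unique production whose predict set contains the lookahead).

Stack is shown with the top on the left.

Stack     Input       Action
----------------------------
T $       + id + d $  output T → + X
+ X $     + id + d $  match '+'
X $       id + d $    output X → id X d
id X d $  id + d $    match 'id'
X d $     + d $       output X → +
+ d $     + d $       match '+'
d $       d $         match 'd'
$         $           accept

The string is accepted.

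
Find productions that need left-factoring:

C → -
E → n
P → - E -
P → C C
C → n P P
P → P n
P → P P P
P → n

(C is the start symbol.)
Left-factoring is needed when two productions for the same non-terminal
share a common prefix on the right-hand side.

Productions for C:
  C → -
  C → n P P
Productions for P:
  P → - E -
  P → C C
  P → P n
  P → P P P
  P → n

Found common prefix 'P' in productions for P

Answer: Yes, P has productions with common prefix 'P'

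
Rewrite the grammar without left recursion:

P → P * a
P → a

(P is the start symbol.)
P → a P'
P' → * a P'
P' → ε

P is directly left-recursive. The standard transformation for
  A → A α₁ | ... | A α_m | β₁ | ... | β_n
is
  A  → β₁ A' | ... | β_n A'
  A' → α₁ A' | ... | α_m A' | ε

P → a becomes P → a P'
P → P * a becomes P' → * a P'
Add P' → ε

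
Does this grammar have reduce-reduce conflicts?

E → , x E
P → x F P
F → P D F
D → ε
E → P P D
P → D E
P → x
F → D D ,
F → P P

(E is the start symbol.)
A reduce-reduce conflict occurs when an LR(0) state has two complete items [A → α .] and [B → β .] — both call for a reduction, and with no lookahead the parser cannot choose between them.

Augment with E' → E and build the canonical LR(0) collection (I0 = CLOSURE({[E' → . E]}), then GOTO on every symbol after a dot until no new states appear). It has 22 states:
  I0: { [D → .], [E → . , x E], [E → . P P D], [E' → . E], [P → . D E], [P → . x F P], [P → . x] }  — shift, reduce
  I1: { [E → , . x E] }  — shift
  I2: { [D → .], [E → . , x E], [E → . P P D], [P → . D E], [P → . x F P], [P → . x], [P → D . E] }  — shift, reduce
  I3: { [E' → E .] }  — accept
  I4: { [D → .], [E → P . P D], [P → . D E], [P → . x F P], [P → . x] }  — shift, reduce
  I5: { [D → .], [F → . D D ,], [F → . P D F], [F → . P P], [P → . D E], [P → . x F P], [P → . x], [P → x . F P], [P → x .] }  — shift, 2 reduces
  I6: { [D → .], [E → . , x E], [E → . P P D], [F → D . D ,], [P → . D E], [P → . x F P], [P → . x], [P → D . E] }  — shift, reduce
  I7: { [D → .], [P → . D E], [P → . x F P], [P → . x], [P → x F . P] }  — shift, reduce
  I8: { [D → .], [F → P . D F], [F → P . P], [P → . D E], [P → . x F P], [P → . x] }  — shift, reduce
  I9: { [D → .], [E → . , x E], [E → . P P D], [F → . D D ,], [F → . P D F], [F → . P P], [F → P D . F], [P → . D E], [P → . x F P], [P → . x], [P → D . E] }  — shift, reduce
  I10: { [F → P P .] }  — reduce
  I11: { [P → D E .] }  — reduce
  I12: { [F → P D F .] }  — reduce
  I13: { [D → .], [E → P . P D], [F → P . D F], [F → P . P], [P → . D E], [P → . x F P], [P → . x] }  — shift, reduce
  I14: { [D → .], [E → P P . D], [F → P P .] }  — 2 reduces
  I15: { [E → P P D .] }  — reduce
  I16: { [P → x F P .] }  — reduce
  I17: { [D → .], [E → . , x E], [E → . P P D], [F → D D . ,], [P → . D E], [P → . x F P], [P → . x], [P → D . E] }  — shift, reduce
  I18: { [E → , . x E], [F → D D , .] }  — shift, reduce
  I19: { [D → .], [E → , x . E], [E → . , x E], [E → . P P D], [P → . D E], [P → . x F P], [P → . x] }  — shift, reduce
  I20: { [E → , x E .] }  — reduce
  I21: { [D → .], [E → P P . D] }  — reduce

I5 contains complete items [D → .], [P → x .] — reduce-reduce conflict.
I14 contains complete items [D → .], [F → P P .] — reduce-reduce conflict.

Answer: Yes — I5: [D → .] vs [P → x .]; I14: [D → .] vs [F → P P .]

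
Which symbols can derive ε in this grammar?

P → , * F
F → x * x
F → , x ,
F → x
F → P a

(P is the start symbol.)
None

A non-terminal is nullable if it can derive ε (the empty string): either it has an ε-production, or it has a production whose right-hand side consists entirely of nullable non-terminals.

There are no ε-productions, so no non-terminal can derive ε.
No non-terminals are nullable.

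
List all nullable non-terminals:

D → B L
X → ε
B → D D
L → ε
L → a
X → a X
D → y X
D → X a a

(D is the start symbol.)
ε-productions: X → ε, L → ε
So X, L are immediately nullable.
No further non-terminal can be added: every production for the remaining non-terminals contains a terminal or a non-nullable non-terminal.
Nullable = { 'L', 'X' }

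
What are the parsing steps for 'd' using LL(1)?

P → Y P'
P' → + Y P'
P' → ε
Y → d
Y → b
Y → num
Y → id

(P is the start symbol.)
Stack is shown with the top on the left.

Stack   Input  Action
---------------------
P $     d $    output P → Y P'
Y P' $  d $    output Y → d
d P' $  d $    match 'd'
P' $    $      output P' → ε
$       $      accept

The string is accepted.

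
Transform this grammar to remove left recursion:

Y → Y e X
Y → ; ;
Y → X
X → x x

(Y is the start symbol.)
Y is directly left-recursive. The standard transformation for
  A → A α₁ | ... | A α_m | β₁ | ... | β_n
is
  A  → β₁ A' | ... | β_n A'
  A' → α₁ A' | ... | α_m A' | ε

Y → ; ; becomes Y → ; ; Y'
Y → X becomes Y → X Y'
Y → Y e X becomes Y' → e X Y'
Add Y' → ε

Productions for other non-terminals are unchanged:
  X → x x

Resulting grammar:
Y → ; ; Y'
Y → X Y'
Y' → e X Y'
Y' → ε
X → x x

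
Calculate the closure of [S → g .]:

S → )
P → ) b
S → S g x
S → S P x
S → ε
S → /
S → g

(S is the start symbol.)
{ [S → g .] }

To compute CLOSURE, for each item [A → α.Bβ] where B is a non-terminal, add [B → .γ] for all productions B → γ; repeat for the newly added items until nothing changes.

Start with: [S → g .]
The dot is at the end, so nothing is added.

CLOSURE = { [S → g .] }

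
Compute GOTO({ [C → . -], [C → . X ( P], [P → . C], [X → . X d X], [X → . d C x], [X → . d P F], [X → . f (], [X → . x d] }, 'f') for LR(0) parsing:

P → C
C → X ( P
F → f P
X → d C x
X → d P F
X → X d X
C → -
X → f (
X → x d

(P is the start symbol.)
GOTO(I, 'f') = CLOSURE({ [A → αX.β] : [A → α.Xβ] ∈ I, X = 'f' })

Items with dot before 'f', with the dot advanced:
  [X → . f (] → [X → f . (]
Closure adds nothing (no advanced item has the dot before a non-terminal).

GOTO = { [X → f . (] }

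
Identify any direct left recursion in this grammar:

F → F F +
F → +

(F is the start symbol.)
Direct left recursion occurs when N → N α for some non-terminal N (the right-hand side begins with the left-hand side itself).

F → F F +: LEFT RECURSIVE (starts with F)
F → +: starts with '+'

The grammar has direct left recursion on: F.

Answer: Yes, F is left-recursive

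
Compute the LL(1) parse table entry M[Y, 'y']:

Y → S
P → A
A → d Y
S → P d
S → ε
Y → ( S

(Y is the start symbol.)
To find M[Y, 'y'], we find productions for Y where 'y' is in the predict set (PREDICT(N → α) = (FIRST(α) \ {ε}) ∪ (FOLLOW(N) if α ⇒* ε)).

Relevant sets:
  FIRST(S) = { 'd', ε }
  FOLLOW(Y) = { $, 'd' }

Y → S: PREDICT = { $, 'd' }
Y → ( S: PREDICT = { '(' }

M[Y, 'y'] is empty (no production applies)

Answer: Empty (error entry)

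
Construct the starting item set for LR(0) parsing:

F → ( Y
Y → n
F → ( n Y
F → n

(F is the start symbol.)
{ [F → . ( Y], [F → . ( n Y], [F → . n], [F' → . F] }

First, augment the grammar with F' → F
I₀ = CLOSURE({ [F' → . F] }):
  [F' → . F] has the dot before F: add [F → . ( Y], [F → . ( n Y], [F → . n]
No further items can be added.

I₀ = { [F → . ( Y], [F → . ( n Y], [F → . n], [F' → . F] }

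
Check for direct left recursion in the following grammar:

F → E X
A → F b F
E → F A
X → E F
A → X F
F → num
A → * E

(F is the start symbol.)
No direct left recursion

Direct left recursion occurs when N → N α for some non-terminal N (the right-hand side begins with the left-hand side itself).

F → E X: starts with E
A → F b F: starts with F
E → F A: starts with F
X → E F: starts with E
A → X F: starts with X
F → num: starts with num
A → * E: starts with '*'

No direct left recursion found.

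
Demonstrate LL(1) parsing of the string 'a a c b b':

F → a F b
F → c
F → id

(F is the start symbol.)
LL(1) parsing maintains a stack (initially the start symbol over $) and the input. At each step: if the stack top is a terminal, match it against the current input token; if it is a non-terminal N, replace it with the RHS of M[N, lookahead] (the unique production whose predict set contains the lookahead).

Stack is shown with the top on the left.

Stack      Input        Action
------------------------------
F $        a a c b b $  output F → a F b
a F b $    a a c b b $  match 'a'
F b $      a c b b $    output F → a F b
a F b b $  a c b b $    match 'a'
F b b $    c b b $      output F → c
c b b $    c b b $      match 'c'
b b $      b b $        match 'b'
b $        b $          match 'b'
$          $            accept

The string is accepted.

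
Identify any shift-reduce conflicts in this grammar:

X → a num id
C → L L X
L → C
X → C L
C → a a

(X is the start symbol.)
Yes — I1: [L → C .] vs [C → . a a]; I12: [X → C L .] vs [C → . a a]

A shift-reduce conflict occurs when an LR(0) state has both:
  - a complete (reduce) item [A → α .] (dot at the end), and
  - a shift item [B → β . c γ] (dot before a terminal).

Augment with X' → X and build the canonical LR(0) collection (I0 = CLOSURE({[X' → . X]}), then GOTO on every symbol after a dot until no new states appear). It has 13 states:
  I0: { [C → . L L X], [C → . a a], [L → . C], [X → . C L], [X → . a num id], [X' → . X] }  — shift
  I1: { [C → . L L X], [C → . a a], [L → . C], [L → C .], [X → C . L] }  — shift, reduce
  I2: { [C → . L L X], [C → . a a], [C → L . L X], [L → . C] }  — shift
  I3: { [X' → X .] }  — accept
  I4: { [C → a . a], [X → a . num id] }  — shift
  I5: { [C → a a .] }  — reduce
  I6: { [X → a num . id] }  — shift
  I7: { [X → a num id .] }  — reduce
  I8: { [L → C .] }  — reduce
  I9: { [C → . L L X], [C → . a a], [C → L . L X], [C → L L . X], [L → . C], [X → . C L], [X → . a num id] }  — shift
  I10: { [C → a . a] }  — shift
  I11: { [C → L L X .] }  — reduce
  I12: { [C → . L L X], [C → . a a], [C → L . L X], [L → . C], [X → C L .] }  — shift, reduce

I1 contains reduce item [L → C .] and shift item [C → . a a] — shift-reduce conflict.
I12 contains reduce item [X → C L .] and shift item [C → . a a] — shift-reduce conflict.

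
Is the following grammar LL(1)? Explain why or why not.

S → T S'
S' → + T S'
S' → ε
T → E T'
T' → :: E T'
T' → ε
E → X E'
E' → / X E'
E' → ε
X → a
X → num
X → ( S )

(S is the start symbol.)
Relevant sets:
  FOLLOW(S') = { $, ')' }
  FOLLOW(T') = { $, ')', '+' }
  FOLLOW(E') = { $, ')', '+', '::' }

For S':
  PREDICT(S' → '+' T S') = { '+' }
  PREDICT(S' → ε) = { $, ')' }
For T':
  PREDICT(T' → :: E T') = { '::' }
  PREDICT(T' → ε) = { $, ')', '+' }
For E':
  PREDICT(E' → '/' X E') = { '/' }
  PREDICT(E' → ε) = { $, ')', '+', '::' }
For X:
  PREDICT(X → a) = { 'a' }
  PREDICT(X → num) = { 'num' }
  PREDICT(X → '(' S ')') = { '(' }
S, T, E have a single production, so nothing to check there.

All predict sets are disjoint. The grammar IS LL(1).

Answer: Yes, the grammar is LL(1).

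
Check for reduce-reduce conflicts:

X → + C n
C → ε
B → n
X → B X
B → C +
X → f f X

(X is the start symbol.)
No reduce-reduce conflicts

Augment with X' → X and build the canonical LR(0) collection (I0 = CLOSURE({[X' → . X]}), then GOTO on every symbol after a dot until no new states appear). It has 13 states:
  I0: { [B → . C +], [B → . n], [C → .], [X → . + C n], [X → . B X], [X → . f f X], [X' → . X] }  — shift, reduce
  I1: { [C → .], [X → + . C n] }  — reduce
  I2: { [B → . C +], [B → . n], [C → .], [X → . + C n], [X → . B X], [X → . f f X], [X → B . X] }  — shift, reduce
  I3: { [B → C . +] }  — shift
  I4: { [X' → X .] }  — accept
  I5: { [X → f . f X] }  — shift
  I6: { [B → n .] }  — reduce
  I7: { [B → . C +], [B → . n], [C → .], [X → . + C n], [X → . B X], [X → . f f X], [X → f f . X] }  — shift, reduce
  I8: { [X → f f X .] }  — reduce
  I9: { [B → C + .] }  — reduce
  I10: { [X → B X .] }  — reduce
  I11: { [X → + C . n] }  — shift
  I12: { [X → + C n .] }  — reduce

No state contains more than one complete item.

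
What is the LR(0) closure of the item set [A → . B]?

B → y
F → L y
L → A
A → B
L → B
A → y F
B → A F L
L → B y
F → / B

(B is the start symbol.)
{ [A → . B], [A → . y F], [B → . A F L], [B → . y] }

Start with: [A → . B]
  [A → . B] has the dot before B: add [B → . y], [B → . A F L]
  [B → . A F L] has the dot before A: add [A → . y F]
No further items can be added.

CLOSURE = { [A → . B], [A → . y F], [B → . A F L], [B → . y] }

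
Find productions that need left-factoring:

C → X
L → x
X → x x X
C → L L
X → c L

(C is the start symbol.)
No, left-factoring is not needed

Left-factoring is needed when two productions for the same non-terminal
share a common prefix on the right-hand side.

Productions for C:
  C → X
  C → L L
Productions for X:
  X → x x X
  X → c L

No common prefixes found.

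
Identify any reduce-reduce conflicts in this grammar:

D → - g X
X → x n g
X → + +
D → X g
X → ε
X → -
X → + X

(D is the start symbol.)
Augment with D' → D and build the canonical LR(0) collection (I0 = CLOSURE({[D' → . D]}), then GOTO on every symbol after a dot until no new states appear). It has 14 states:
  I0: { [D → . - g X], [D → . X g], [D' → . D], [X → . + +], [X → . + X], [X → . -], [X → . x n g], [X → .] }  — shift, reduce
  I1: { [X → + . +], [X → + . X], [X → . + +], [X → . + X], [X → . -], [X → . x n g], [X → .] }  — shift, reduce
  I2: { [D → - . g X], [X → - .] }  — shift, reduce
  I3: { [D' → D .] }  — accept
  I4: { [D → X . g] }  — shift
  I5: { [X → x . n g] }  — shift
  I6: { [X → x n . g] }  — shift
  I7: { [X → x n g .] }  — reduce
  I8: { [D → X g .] }  — reduce
  I9: { [D → - g . X], [X → . + +], [X → . + X], [X → . -], [X → . x n g], [X → .] }  — shift, reduce
  I10: { [X → - .] }  — reduce
  I11: { [D → - g X .] }  — reduce
  I12: { [X → + + .], [X → + . +], [X → + . X], [X → . + +], [X → . + X], [X → . -], [X → . x n g], [X → .] }  — shift, 2 reduces
  I13: { [X → + X .] }  — reduce

I12 contains complete items [X → .], [X → + + .] — reduce-reduce conflict.

Answer: Yes — I12: [X → .] vs [X → + + .]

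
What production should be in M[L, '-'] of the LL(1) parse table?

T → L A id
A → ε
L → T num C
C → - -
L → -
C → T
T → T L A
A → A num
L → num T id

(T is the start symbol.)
L → T num C, L → -

To find M[L, '-'], we find productions for L where '-' is in the predict set (PREDICT(N → α) = (FIRST(α) \ {ε}) ∪ (FOLLOW(N) if α ⇒* ε)).

Relevant sets:
  FIRST(T) = { '-', 'num' }

L → T num C: PREDICT = { '-', 'num' }
  '-' is in predict set, so this production goes in M[L, '-']
L → -: PREDICT = { '-' }
  '-' is in predict set, so this production goes in M[L, '-']
L → num T id: PREDICT = { 'num' }

M[L, '-'] = L → T num C, L → -  (a multiply-defined cell — the grammar is not LL(1))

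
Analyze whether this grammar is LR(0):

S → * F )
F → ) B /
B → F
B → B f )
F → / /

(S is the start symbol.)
Yes, the grammar is LR(0)

A grammar is LR(0) if no state in the canonical LR(0) collection has:
  - both a shift item (dot before a terminal) and a complete item (shift-reduce conflict), or
  - two or more complete items (reduce-reduce conflict; the accept item [S' → S .] counts as a complete item here).

Augment with S' → S and build the canonical LR(0) collection (I0 = CLOSURE({[S' → . S]}), then GOTO on every symbol after a dot until no new states appear). It has 13 states:
  I0: { [S → . * F )], [S' → . S] }  — shift
  I1: { [F → . ) B /], [F → . / /], [S → * . F )] }  — shift
  I2: { [S' → S .] }  — accept
  I3: { [B → . B f )], [B → . F], [F → ) . B /], [F → . ) B /], [F → . / /] }  — shift
  I4: { [F → / . /] }  — shift
  I5: { [S → * F . )] }  — shift
  I6: { [S → * F ) .] }  — reduce
  I7: { [F → / / .] }  — reduce
  I8: { [B → B . f )], [F → ) B . /] }  — shift
  I9: { [B → F .] }  — reduce
  I10: { [F → ) B / .] }  — reduce
  I11: { [B → B f . )] }  — shift
  I12: { [B → B f ) .] }  — reduce

Every state is either a pure shift/goto state or contains exactly one complete item and nothing to shift — no conflicts. The grammar is LR(0).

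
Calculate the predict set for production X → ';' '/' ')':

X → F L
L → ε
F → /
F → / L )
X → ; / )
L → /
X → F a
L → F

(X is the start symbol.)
PREDICT(X → ';' '/' ')') = (FIRST(RHS) \ {ε}) ∪ (FOLLOW(X) if ε ∈ FIRST(RHS), i.e. RHS ⇒* ε)
FIRST(';' '/' ')') = { ';' }
ε ∉ FIRST(';' '/' ')'), so FOLLOW(X) is not added.
PREDICT(X → ';' '/' ')') = { ';' }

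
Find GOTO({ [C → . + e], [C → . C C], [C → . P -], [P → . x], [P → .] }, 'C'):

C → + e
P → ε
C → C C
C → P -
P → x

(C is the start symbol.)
GOTO(I, 'C') = CLOSURE({ [A → αX.β] : [A → α.Xβ] ∈ I, X = 'C' })

Items with dot before 'C', with the dot advanced:
  [C → . C C] → [C → C . C]
Closure of the advanced items:
  [C → C . C] has the dot before C: add [C → . + e], [C → . C C], [C → . P -]
  [C → . P -] has the dot before P: add [P → .], [P → . x]

GOTO = { [C → . + e], [C → . C C], [C → . P -], [C → C . C], [P → . x], [P → .] }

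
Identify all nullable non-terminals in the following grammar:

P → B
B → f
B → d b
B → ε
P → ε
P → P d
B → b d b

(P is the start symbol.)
{ 'B', 'P' }

ε-productions: B → ε, P → ε
So B, P are immediately nullable.
Every non-terminal is now nullable.
Nullable = { 'B', 'P' }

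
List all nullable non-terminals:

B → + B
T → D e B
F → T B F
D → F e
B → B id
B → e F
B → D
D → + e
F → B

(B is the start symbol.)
There are no ε-productions, so no non-terminal can derive ε.
No non-terminals are nullable.

Answer: None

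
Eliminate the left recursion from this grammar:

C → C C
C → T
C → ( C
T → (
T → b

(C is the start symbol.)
C → T C'
C → ( C C'
C' → C C'
C' → ε
T → (
T → b

C is directly left-recursive. The standard transformation for
  A → A α₁ | ... | A α_m | β₁ | ... | β_n
is
  A  → β₁ A' | ... | β_n A'
  A' → α₁ A' | ... | α_m A' | ε

C → T becomes C → T C'
C → ( C becomes C → ( C C'
C → C C becomes C' → C C'
Add C' → ε

Productions for other non-terminals are unchanged:
  T → (
  T → b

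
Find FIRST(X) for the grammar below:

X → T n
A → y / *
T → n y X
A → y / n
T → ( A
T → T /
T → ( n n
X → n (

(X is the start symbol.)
{ '(', 'n' }

FIRST sets of the other non-terminals involved (by the same procedure, iterated to a fixed point):
  FIRST(T) = { '(', 'n' }

From X → T n:
  - T is a non-terminal: add FIRST(T) \ {ε} = { '(', 'n' }
    T is not nullable, so stop
From X → n (:
  - n is a terminal: add 'n' and stop

Collecting: FIRST(X) = { '(', 'n' }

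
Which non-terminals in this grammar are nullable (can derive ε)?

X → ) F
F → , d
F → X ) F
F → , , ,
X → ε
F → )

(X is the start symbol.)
ε-productions: X → ε
So X is immediately nullable.
No further non-terminal can be added: every production for the remaining non-terminals contains a terminal or a non-nullable non-terminal.
Nullable = { 'X' }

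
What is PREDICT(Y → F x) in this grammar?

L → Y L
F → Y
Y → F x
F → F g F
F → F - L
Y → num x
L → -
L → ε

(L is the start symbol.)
PREDICT(Y → F x) = (FIRST(RHS) \ {ε}) ∪ (FOLLOW(Y) if ε ∈ FIRST(RHS), i.e. RHS ⇒* ε)
FIRST(F) = { 'num' }
FIRST(F x) = { 'num' }
ε ∉ FIRST(F x), so FOLLOW(Y) is not added.
PREDICT(Y → F x) = { 'num' }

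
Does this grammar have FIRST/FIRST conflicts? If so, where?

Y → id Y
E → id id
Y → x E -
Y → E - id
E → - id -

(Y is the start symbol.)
Yes. Y → id Y / Y → E '-' id on { 'id' }

A FIRST/FIRST conflict occurs when two productions N → α and N → β for the same non-terminal have FIRST(α) ∩ FIRST(β) ≠ ∅ (with ε ∈ FIRST of a nullable right-hand side, so two nullable alternatives also conflict).

FIRST sets of the non-terminals at (or reachable through a nullable prefix from) the front of some alternative:
  FIRST(E) = { '-', 'id' }

Productions for Y:
  Y → id Y: FIRST = { 'id' }
  Y → x E -: FIRST = { 'x' }
  Y → E - id: FIRST = { '-', 'id' }
Productions for E:
  E → id id: FIRST = { 'id' }
  E → - id -: FIRST = { '-' }

Conflict for Y: Y → id Y and Y → E - id
  Overlap: { 'id' }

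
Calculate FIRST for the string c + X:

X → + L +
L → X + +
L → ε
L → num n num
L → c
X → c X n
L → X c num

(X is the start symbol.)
To compute FIRST(c + X), process the symbols left to right:
Symbol c is a terminal. Add 'c' and stop.
FIRST(c + X) = { 'c' }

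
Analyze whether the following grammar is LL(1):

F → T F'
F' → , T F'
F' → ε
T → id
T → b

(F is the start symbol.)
A grammar is LL(1) if for each non-terminal N with multiple productions, the predict sets of those productions are pairwise disjoint, where PREDICT(N → α) = (FIRST(α) \ {ε}) ∪ (FOLLOW(N) if α ⇒* ε).

Relevant sets:
  FOLLOW(F') = { $ }

For F':
  PREDICT(F' → ',' T F') = { ',' }
  PREDICT(F' → ε) = { $ }
For T:
  PREDICT(T → id) = { 'id' }
  PREDICT(T → b) = { 'b' }
F has a single production, so nothing to check there.

All predict sets are disjoint. The grammar IS LL(1).

Answer: Yes, the grammar is LL(1).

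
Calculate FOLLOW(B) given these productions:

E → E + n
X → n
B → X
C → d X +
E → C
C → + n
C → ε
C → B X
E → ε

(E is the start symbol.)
{ 'n' }

In C → B X: B is followed by X, add FIRST(X) \ {ε} = { 'n' }

Taking the union: FOLLOW(B) = { 'n' }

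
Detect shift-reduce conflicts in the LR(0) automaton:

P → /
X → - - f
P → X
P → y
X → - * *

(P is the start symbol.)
No shift-reduce conflicts

A shift-reduce conflict occurs when an LR(0) state has both:
  - a complete (reduce) item [A → α .] (dot at the end), and
  - a shift item [B → β . c γ] (dot before a terminal).

Augment with P' → P and build the canonical LR(0) collection (I0 = CLOSURE({[P' → . P]}), then GOTO on every symbol after a dot until no new states appear). It has 10 states:
  I0: { [P → . /], [P → . X], [P → . y], [P' → . P], [X → . - * *], [X → . - - f] }  — shift
  I1: { [X → - . * *], [X → - . - f] }  — shift
  I2: { [P → / .] }  — reduce
  I3: { [P' → P .] }  — accept
  I4: { [P → X .] }  — reduce
  I5: { [P → y .] }  — reduce
  I6: { [X → - * . *] }  — shift
  I7: { [X → - - . f] }  — shift
  I8: { [X → - - f .] }  — reduce
  I9: { [X → - * * .] }  — reduce

No state contains both a complete item and a shift item.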